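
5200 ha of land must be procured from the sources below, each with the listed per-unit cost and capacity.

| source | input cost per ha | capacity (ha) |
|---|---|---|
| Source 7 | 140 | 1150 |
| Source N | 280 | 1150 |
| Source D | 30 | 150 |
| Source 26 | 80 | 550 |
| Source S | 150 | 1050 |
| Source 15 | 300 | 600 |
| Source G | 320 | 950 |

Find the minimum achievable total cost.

Use sources in increasing cost order.
Take 150 from Source D at 30 — need 5050 more.
Source 26 (80): use full 550 — 4500 ha to go.
Take 1150 from Source 7 at 140 — need 3350 more.
Source S (150): use full 1050 — 2300 ha to go.
Source N (280): use full 1150 — 1150 ha to go.
Source 15 at 300: take all 600 ha — 550 still needed.
Source G at 320: take 550 of its 950 — requirement met.
Cost = 150×30 + 550×80 + 1150×140 + 1050×150 + 1150×280 + 600×300 + 550×320 = 1045000.

1045000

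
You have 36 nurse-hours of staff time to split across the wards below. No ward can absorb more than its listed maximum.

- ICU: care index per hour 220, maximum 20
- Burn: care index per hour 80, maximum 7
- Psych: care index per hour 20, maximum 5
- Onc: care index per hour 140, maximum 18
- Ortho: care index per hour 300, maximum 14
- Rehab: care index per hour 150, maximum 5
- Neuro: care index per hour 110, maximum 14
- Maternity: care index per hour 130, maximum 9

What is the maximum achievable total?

8900

Highest care index per hour first: Ortho 300 > ICU 220 > Rehab 150 > Onc 140 > Maternity 130 > Neuro 110 > Burn 80 > Psych 20.
Give Ortho 14 to hit its cap of 14 — 22 left.
ICU takes 20 to reach its cap of 20 — 2 left.
Rehab: +2 (room for 5) → 2. Pool exhausted.
Total = 220×20 + 300×14 + 150×2 = 8900.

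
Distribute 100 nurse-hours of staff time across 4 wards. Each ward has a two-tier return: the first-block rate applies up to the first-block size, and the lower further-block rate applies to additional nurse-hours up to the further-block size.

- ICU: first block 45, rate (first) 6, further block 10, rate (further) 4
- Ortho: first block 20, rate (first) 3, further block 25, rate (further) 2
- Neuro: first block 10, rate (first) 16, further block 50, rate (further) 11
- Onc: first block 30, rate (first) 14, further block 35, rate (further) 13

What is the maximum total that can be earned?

Rank every tier by rate: Neuro/first 16 > Onc/first 14 > Onc/second 13 > Neuro/second 11 > ICU/first 6 > ICU/second 4 > Ortho/first 3 > Ortho/second 2.
Neuro first at 16: fill all 10 — 90 left.
Onc/first (14): +30 — 60 left.
Onc second at 13: fill all 35 — 25 left.
Neuro second at 11: only 25 left, fill 25.
Total = 16×10 + 14×30 + 13×35 + 11×25 = 1310.

1310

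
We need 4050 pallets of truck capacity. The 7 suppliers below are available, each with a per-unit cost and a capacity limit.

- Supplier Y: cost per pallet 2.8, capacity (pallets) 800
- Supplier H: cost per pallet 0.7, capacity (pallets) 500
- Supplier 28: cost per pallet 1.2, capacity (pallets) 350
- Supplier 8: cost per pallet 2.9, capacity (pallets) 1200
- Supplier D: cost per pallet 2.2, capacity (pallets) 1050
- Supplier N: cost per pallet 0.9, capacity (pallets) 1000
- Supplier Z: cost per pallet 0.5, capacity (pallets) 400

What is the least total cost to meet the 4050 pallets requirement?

Fill from the cheapest supplier first.
Supplier Z (0.5): use full 400 — 3650 pallets to go.
Supplier H at 0.7: take all 500 pallets — 3150 still needed.
Supplier N (0.9): use full 1000 — 2150 pallets to go.
Supplier 28 at 1.2: take all 350 pallets — 1800 still needed.
Take 1050 from Supplier D at 2.2 — need 750 more.
Take 750 from Supplier Y at 2.8 to finish.
Supplier 8: unused.
Cost = 400×0.5 + 500×0.7 + 1000×0.9 + 350×1.2 + 1050×2.2 + 750×2.8 = 6280.

6280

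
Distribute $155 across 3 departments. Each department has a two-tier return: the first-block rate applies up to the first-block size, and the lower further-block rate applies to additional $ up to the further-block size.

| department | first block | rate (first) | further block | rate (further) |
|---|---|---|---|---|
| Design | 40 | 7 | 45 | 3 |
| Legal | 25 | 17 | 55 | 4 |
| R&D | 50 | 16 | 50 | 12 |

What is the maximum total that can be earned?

2035

Rank every tier by rate: Legal/T1 17 > R&D/T1 16 > R&D/T2 12 > Design/T1 7 > Legal/T2 4 > Design/T2 3.
Fill Legal T1 block (25 at 17) — 130 left.
R&D/T1 (16): +50 — 80 left.
R&D T2 at 12: fill all 50 — 30 left.
30 remain; put them into Design T1 at 7.
Total = 17×25 + 16×50 + 12×50 + 7×30 = 2035.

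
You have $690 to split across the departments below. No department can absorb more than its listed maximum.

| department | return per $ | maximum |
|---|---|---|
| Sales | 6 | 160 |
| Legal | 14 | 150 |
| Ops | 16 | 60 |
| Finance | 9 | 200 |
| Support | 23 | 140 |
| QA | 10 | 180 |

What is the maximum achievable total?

Order the departments by return per $: Support 23 > Ops 16 > Legal 14 > QA 10 > Finance 9 > Sales 6.
Give Support 140 to hit its cap of 140 ; 550 left.
Ops takes 60 to reach its cap of 60 ; 490 left.
Legal takes 150 to reach its cap of 150 ; 340 left.
QA takes 180 to reach its cap of 180 ; 160 left.
Only 160 left; Finance takes them to reach 160.
Total = 14×150 + 16×60 + 9×160 + 23×140 + 10×180 = 9520.

9520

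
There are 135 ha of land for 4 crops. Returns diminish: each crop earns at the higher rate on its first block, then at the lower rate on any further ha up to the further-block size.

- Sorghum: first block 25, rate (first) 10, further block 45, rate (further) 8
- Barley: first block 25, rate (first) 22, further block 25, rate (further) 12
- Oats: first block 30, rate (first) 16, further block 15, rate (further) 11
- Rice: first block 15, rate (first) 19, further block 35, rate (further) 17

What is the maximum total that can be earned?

Order all 8 blocks by rate: Barley/first 22 > Rice/first 19 > Rice/second 17 > Oats/first 16 > Barley/second 12 > Oats/second 11 > Sorghum/first 10 > Sorghum/second 8.
Fill Barley first block (25 at 22) ; 110 left.
Rice/first (19): +15 ; 95 left.
Fill Rice second block (35 at 17) ; 60 left.
Oats/first (16): +30 ; 30 left.
Barley/second (12): +25 ; 5 left.
Oats second at 11: only 5 left, fill 5.
Total = 22×25 + 19×15 + 17×35 + 16×30 + 12×25 + 11×5 = 2265.

2265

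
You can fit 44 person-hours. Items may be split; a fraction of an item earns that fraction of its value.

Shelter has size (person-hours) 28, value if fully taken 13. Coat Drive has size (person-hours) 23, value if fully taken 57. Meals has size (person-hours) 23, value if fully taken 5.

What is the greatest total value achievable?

Rank by value-to-size ratio: Coat Drive 57/23≈2.48, Shelter 13/28≈0.464, Meals 5/23≈0.217.
All 23 person-hours of Coat Drive fit (value 57) — 21 remain.
Fill the last 21 person-hours with part of Shelter: 21/28 of it earns 9.75.
Total value = 66.75.

66.75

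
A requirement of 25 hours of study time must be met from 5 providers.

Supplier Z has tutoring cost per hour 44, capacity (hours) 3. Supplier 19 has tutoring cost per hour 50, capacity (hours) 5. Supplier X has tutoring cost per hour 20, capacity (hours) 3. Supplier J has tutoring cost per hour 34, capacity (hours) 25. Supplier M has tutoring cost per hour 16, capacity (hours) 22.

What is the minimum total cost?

Cheapest first:
Take 22 from Supplier M at 16 ; need 3 more.
Supplier X at 20: take all 3 hours ; 0 still needed.
Supplier J, Supplier Z, Supplier 19: unused.
Cost = 22×16 + 3×20 = 412.

412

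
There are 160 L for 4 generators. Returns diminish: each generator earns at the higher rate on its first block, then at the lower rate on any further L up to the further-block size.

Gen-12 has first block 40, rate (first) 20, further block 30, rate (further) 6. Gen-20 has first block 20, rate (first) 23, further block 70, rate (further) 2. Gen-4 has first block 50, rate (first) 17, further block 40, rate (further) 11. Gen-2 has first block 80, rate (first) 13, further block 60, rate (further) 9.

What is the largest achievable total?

2760

Treat each block as its own option and order by rate: Gen-20/T1 23 > Gen-12/T1 20 > Gen-4/T1 17 > Gen-2/T1 13 > Gen-4/T2 11 > Gen-2/T2 9 > Gen-12/T2 6 > Gen-20/T2 2.
Gen-20/T1 (23): +20 → 140 left.
Fill Gen-12 T1 block (40 at 20) → 100 left.
Fill Gen-4 T1 block (50 at 17) → 50 left.
50 remain; put them into Gen-2 T1 at 13.
Total = 23×20 + 20×40 + 17×50 + 13×50 = 2760.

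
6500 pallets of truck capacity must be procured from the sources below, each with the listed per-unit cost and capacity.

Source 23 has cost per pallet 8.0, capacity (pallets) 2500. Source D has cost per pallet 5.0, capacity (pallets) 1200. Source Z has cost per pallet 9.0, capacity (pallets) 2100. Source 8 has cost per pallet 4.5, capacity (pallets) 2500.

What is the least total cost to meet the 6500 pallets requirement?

Use sources in increasing cost order.
Source 8 (4.5): use full 2500 → 4000 pallets to go.
Source D at 5.0: take all 1200 pallets → 2800 still needed.
Source 23 (8.0): use full 2500 → 300 pallets to go.
Source Z (9.0): take the remaining 300 → done.
Cost = 2500×4.5 + 1200×5.0 + 2500×8.0 + 300×9.0 = 39950.

39950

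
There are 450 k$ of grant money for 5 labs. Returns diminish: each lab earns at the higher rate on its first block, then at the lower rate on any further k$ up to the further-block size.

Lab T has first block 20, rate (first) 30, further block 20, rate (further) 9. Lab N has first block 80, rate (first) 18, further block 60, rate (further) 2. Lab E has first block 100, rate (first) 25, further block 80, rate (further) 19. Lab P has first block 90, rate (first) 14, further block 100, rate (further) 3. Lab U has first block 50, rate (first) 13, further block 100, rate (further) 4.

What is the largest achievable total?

8190

Treat each block as its own option and order by rate: Lab T/tier1 30 > Lab E/tier1 25 > Lab E/tier2 19 > Lab N/tier1 18 > Lab P/tier1 14 > Lab U/tier1 13 > Lab T/tier2 9 > Lab U/tier2 4 > Lab P/tier2 3 > Lab N/tier2 2.
Lab T tier1 at 30: fill all 20 ; 430 left.
Lab E/tier1 (25): +100 ; 330 left.
Lab E/tier2 (19): +80 ; 250 left.
Lab N tier1 at 18: fill all 80 ; 170 left.
Lab P/tier1 (14): +90 ; 80 left.
Lab U tier1 at 13: fill all 50 ; 30 left.
Lab T tier2 at 9: fill all 20 ; 10 left.
Lab U tier2 at 4: only 10 left, fill 10.
Total = 30×20 + 25×100 + 19×80 + 18×80 + 14×90 + 13×50 + 9×20 + 4×10 = 8190.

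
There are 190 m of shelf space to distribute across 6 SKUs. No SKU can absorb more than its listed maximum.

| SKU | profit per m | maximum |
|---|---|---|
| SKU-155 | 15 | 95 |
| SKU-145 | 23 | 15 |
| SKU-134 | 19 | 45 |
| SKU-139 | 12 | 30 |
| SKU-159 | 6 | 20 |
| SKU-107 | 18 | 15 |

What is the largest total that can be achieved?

3135

Order the SKUs by profit per m: SKU-145 23 > SKU-134 19 > SKU-107 18 > SKU-155 15 > SKU-139 12 > SKU-159 6.
SKU-145: +15 to 15 (cap) → 175 left.
Give SKU-134 45 to hit its cap of 45 → 130 left.
Give SKU-107 15 to hit its cap of 15 → 115 left.
SKU-155 takes 95 to reach its cap of 95 → 20 left.
Only 20 left; SKU-139 takes them to reach 20.
Total = 15×95 + 23×15 + 19×45 + 12×20 + 18×15 = 3135.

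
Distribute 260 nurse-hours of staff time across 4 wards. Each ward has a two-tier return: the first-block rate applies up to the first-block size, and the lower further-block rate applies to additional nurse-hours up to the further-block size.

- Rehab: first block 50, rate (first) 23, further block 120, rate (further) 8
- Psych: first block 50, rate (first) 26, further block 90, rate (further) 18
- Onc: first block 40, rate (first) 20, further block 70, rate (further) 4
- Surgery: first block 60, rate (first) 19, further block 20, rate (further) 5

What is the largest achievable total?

Order all 8 blocks by rate: Psych/tier1 26 > Rehab/tier1 23 > Onc/tier1 20 > Surgery/tier1 19 > Psych/tier2 18 > Rehab/tier2 8 > Surgery/tier2 5 > Onc/tier2 4.
Psych tier1 at 26: fill all 50 ; 210 left.
Rehab/tier1 (23): +50 ; 160 left.
Fill Onc tier1 block (40 at 20) ; 120 left.
Fill Surgery tier1 block (60 at 19) ; 60 left.
Psych/tier2: +60 of 90 at 18; pool empty.
Total = 26×50 + 23×50 + 20×40 + 19×60 + 18×60 = 5470.

5470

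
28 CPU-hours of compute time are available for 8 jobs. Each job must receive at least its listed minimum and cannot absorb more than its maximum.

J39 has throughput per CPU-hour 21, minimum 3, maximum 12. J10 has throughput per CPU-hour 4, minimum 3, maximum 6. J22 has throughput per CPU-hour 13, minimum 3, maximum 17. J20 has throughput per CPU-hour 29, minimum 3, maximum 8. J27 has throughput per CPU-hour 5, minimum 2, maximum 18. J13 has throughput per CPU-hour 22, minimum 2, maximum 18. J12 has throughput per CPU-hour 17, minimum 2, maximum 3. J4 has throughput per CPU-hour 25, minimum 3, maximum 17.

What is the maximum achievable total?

559

Meeting every minimum uses 3+3+3+3+2+2+2+3 = 21 CPU-hours, leaving 7.
Rank by throughput per CPU-hour: J20 29 > J4 25 > J13 22 > J39 21 > J12 17 > J22 13 > J27 5 > J10 4.
J20: +5 to 8 (cap) — 2 left.
J4 has room for 14 more but only 2 remain, so it gets 5.
Total = 21×3 + 4×3 + 13×3 + 29×8 + 5×2 + 22×2 + 17×2 + 25×5 = 559.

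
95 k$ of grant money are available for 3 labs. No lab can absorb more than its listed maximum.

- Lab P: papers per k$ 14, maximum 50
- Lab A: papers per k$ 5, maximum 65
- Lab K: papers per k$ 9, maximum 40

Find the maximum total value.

1085

Rank by papers per k$: Lab P 14 > Lab K 9 > Lab A 5.
Lab P takes 50 to reach its cap of 50 → 45 left.
Lab K takes 40 to reach its cap of 40 → 5 left.
Lab A has room for 65 but only 5 remain, so it gets 5.
Total = 14×50 + 5×5 + 9×40 = 1085.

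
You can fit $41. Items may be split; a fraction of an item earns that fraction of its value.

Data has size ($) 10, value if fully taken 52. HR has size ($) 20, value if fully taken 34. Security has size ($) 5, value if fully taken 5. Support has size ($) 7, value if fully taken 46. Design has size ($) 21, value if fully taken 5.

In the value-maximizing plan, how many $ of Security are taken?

Sort by value density: Support 46/7≈6.57, Data 52/10≈5.2, HR 34/20≈1.7, Security 5/5≈1, Design 5/21≈0.238.
Support: take in full, 7 $ for value 46 — 34 left.
Data: take in full, 10 $ for value 52 — 24 left.
All 20 $ of HR fit (value 34) — 4 remain.
Only 4 $ remain; take 4/5 of Security for value 5×4/5 = 4.

4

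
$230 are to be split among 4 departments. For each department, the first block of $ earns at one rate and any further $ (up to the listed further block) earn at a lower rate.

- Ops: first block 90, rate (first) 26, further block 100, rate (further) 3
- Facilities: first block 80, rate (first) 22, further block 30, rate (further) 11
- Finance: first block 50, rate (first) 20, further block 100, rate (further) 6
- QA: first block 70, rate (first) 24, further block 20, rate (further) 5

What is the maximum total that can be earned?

Treat each block as its own option and order by rate: Ops/tier1 26 > QA/tier1 24 > Facilities/tier1 22 > Finance/tier1 20 > Facilities/tier2 11 > Finance/tier2 6 > QA/tier2 5 > Ops/tier2 3.
Ops/tier1 (26): +90 — 140 left.
QA tier1 at 24: fill all 70 — 70 left.
Facilities/tier1: +70 of 80 at 22; pool empty.
Total = 26×90 + 24×70 + 22×70 = 5560.

5560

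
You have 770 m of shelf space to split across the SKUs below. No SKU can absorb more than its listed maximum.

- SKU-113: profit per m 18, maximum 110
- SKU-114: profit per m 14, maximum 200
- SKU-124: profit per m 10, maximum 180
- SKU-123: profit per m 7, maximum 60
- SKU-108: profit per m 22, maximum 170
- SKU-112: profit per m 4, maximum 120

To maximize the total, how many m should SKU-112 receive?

50

Rank by profit per m: SKU-108 22 > SKU-113 18 > SKU-114 14 > SKU-124 10 > SKU-123 7 > SKU-112 4.
SKU-108: +170 to 170 (cap) → 600 left.
SKU-113: +110 to 110 (cap) → 490 left.
Give SKU-114 200 to hit its cap of 200 → 290 left.
SKU-124 takes 180 to reach its cap of 180 → 110 left.
SKU-123: +60 to 60 (cap) → 50 left.
SKU-112: +50 (room for 120) → 50. Pool exhausted.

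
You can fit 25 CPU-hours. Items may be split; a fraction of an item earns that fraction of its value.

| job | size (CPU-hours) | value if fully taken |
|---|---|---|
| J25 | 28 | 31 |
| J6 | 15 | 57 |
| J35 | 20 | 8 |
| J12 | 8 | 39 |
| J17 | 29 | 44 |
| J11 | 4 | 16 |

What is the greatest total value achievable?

104.4

Sort by value density: J12 39/8≈4.88, J11 16/4≈4, J6 57/15≈3.8, J17 44/29≈1.52, J25 31/28≈1.11, J35 8/20≈0.4.
J12: take in full, 8 CPU-hours for value 39 ; 17 left.
Take all of J11 (4 CPU-hours, value 16) ; 13 CPU-hours left.
Fill the last 13 CPU-hours with part of J6: 13/15 of it earns 49.4.
Total value = 104.4.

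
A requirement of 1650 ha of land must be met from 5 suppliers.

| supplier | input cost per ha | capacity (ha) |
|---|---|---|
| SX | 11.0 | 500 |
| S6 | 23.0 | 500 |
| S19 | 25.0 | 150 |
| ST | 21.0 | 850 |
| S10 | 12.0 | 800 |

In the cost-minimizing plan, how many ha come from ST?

Cheapest first:
SX (11.0): use full 500 → 1150 ha to go.
Take 800 from S10 at 12.0 → need 350 more.
Take 350 from ST at 21.0 to finish.
S6, S19: unused.

350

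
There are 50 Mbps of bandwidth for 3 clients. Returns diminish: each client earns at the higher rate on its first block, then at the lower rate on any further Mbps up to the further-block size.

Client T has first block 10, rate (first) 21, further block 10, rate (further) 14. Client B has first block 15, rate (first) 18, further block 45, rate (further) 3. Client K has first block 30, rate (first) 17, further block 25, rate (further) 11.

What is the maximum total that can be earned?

Rank every tier by rate: Client T/T1 21 > Client B/T1 18 > Client K/T1 17 > Client T/T2 14 > Client K/T2 11 > Client B/T2 3.
Client T/T1 (21): +10 ; 40 left.
Fill Client B T1 block (15 at 18) ; 25 left.
25 remain; put them into Client K T1 at 17.
Total = 21×10 + 18×15 + 17×25 = 905.

905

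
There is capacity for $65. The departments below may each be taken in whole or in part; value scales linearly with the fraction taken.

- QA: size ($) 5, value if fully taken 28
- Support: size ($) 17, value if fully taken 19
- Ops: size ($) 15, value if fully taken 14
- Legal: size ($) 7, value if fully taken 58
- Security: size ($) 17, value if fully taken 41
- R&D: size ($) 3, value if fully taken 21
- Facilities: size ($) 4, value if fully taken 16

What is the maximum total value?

Best value per unit of size first: Legal 58/7≈8.29, R&D 21/3≈7, QA 28/5≈5.6, Facilities 16/4≈4, Security 41/17≈2.41, Support 19/17≈1.12, Ops 14/15≈0.933.
Take all of Legal (7 $, value 58) — 58 $ left.
R&D: take in full, 3 $ for value 21 — 55 left.
QA: take in full, 5 $ for value 28 — 50 left.
All 4 $ of Facilities fit (value 16) — 46 remain.
All 17 $ of Security fit (value 41) — 29 remain.
Support: take in full, 17 $ for value 19 — 12 left.
Fill the last 12 $ with part of Ops: 12/15 of it earns 11.2.
Total value = 194.2.

194.2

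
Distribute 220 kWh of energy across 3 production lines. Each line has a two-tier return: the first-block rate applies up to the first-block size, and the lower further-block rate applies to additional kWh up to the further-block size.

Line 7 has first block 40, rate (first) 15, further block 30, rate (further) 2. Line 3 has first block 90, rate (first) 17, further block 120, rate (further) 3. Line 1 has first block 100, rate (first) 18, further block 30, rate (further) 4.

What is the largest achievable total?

3780

Order all 6 blocks by rate: Line 1/first 18 > Line 3/first 17 > Line 7/first 15 > Line 1/second 4 > Line 3/second 3 > Line 7/second 2.
Line 1/first (18): +100 ; 120 left.
Fill Line 3 first block (90 at 17) ; 30 left.
Line 7/first: +30 of 40 at 15; pool empty.
Total = 18×100 + 17×90 + 15×30 = 3780.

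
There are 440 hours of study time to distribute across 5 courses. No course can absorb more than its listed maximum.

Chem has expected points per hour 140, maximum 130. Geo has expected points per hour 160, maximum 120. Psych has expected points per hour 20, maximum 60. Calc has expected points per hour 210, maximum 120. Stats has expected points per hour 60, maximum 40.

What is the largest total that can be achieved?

Rank by expected points per hour: Calc 210 > Geo 160 > Chem 140 > Stats 60 > Psych 20.
Calc takes 120 to reach its cap of 120 → 320 left.
Give Geo 120 to hit its cap of 120 → 200 left.
Chem takes 130 to reach its cap of 130 → 70 left.
Stats: +40 to 40 (cap) → 30 left.
Psych: +30 (room for 60) → 30. Pool exhausted.
Total = 140×130 + 160×120 + 20×30 + 210×120 + 60×40 = 65600.

65600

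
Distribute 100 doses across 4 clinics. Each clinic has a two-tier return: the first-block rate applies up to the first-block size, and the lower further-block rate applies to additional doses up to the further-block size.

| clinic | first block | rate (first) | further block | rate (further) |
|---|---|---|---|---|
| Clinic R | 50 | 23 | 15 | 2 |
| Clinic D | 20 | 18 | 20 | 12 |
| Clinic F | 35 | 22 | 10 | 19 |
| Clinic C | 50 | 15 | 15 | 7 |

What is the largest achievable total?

Order all 8 blocks by rate: Clinic R/first 23 > Clinic F/first 22 > Clinic F/second 19 > Clinic D/first 18 > Clinic C/first 15 > Clinic D/second 12 > Clinic C/second 7 > Clinic R/second 2.
Clinic R first at 23: fill all 50 → 50 left.
Fill Clinic F first block (35 at 22) → 15 left.
Fill Clinic F second block (10 at 19) → 5 left.
5 remain; put them into Clinic D first at 18.
Total = 23×50 + 22×35 + 19×10 + 18×5 = 2200.

2200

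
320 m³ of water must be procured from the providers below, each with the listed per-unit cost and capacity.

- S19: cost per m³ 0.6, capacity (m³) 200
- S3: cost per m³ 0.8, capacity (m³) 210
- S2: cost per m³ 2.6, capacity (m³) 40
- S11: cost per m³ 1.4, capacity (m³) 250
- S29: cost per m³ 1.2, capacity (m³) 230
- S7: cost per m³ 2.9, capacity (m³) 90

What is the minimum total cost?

Fill from the cheapest provider first.
Take 200 from S19 at 0.6 → need 120 more.
Take 120 from S3 at 0.8 to finish.
S29, S11, S2, S7: unused.
Cost = 200×0.6 + 120×0.8 = 216.

216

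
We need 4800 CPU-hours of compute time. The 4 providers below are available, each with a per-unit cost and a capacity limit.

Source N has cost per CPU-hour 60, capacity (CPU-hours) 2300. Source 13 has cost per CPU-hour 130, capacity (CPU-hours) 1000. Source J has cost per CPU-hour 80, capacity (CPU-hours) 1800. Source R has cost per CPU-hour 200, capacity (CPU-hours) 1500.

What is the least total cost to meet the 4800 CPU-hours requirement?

373000

Fill from the cheapest provider first.
Source N (60): use full 2300 — 2500 CPU-hours to go.
Take 1800 from Source J at 80 — need 700 more.
Take 700 from Source 13 at 130 to finish.
Source R: unused.
Cost = 2300×60 + 1800×80 + 700×130 = 373000.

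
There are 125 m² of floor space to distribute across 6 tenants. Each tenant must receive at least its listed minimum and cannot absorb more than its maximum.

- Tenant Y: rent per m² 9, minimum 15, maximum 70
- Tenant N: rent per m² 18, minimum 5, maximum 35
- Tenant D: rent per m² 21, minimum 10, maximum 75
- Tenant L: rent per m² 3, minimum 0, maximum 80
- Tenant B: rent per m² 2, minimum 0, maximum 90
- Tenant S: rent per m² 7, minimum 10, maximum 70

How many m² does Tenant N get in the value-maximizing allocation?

Meeting every minimum uses 15+5+10+0+0+10 = 40 m², leaving 85.
Rank by rent per m²: Tenant D 21 > Tenant N 18 > Tenant Y 9 > Tenant S 7 > Tenant L 3 > Tenant B 2.
Give Tenant D 65 more to hit its cap of 75 ; 20 left.
Tenant N has room for 30 more but only 20 remain, so it gets 25.

25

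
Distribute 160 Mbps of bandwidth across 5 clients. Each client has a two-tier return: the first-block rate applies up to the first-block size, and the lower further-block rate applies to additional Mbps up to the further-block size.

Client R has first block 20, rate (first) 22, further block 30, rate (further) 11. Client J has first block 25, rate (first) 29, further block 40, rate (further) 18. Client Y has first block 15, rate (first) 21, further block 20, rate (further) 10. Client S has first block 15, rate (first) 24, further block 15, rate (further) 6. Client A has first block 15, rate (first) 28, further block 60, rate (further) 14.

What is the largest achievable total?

Order all 10 blocks by rate: Client J/T1 29 > Client A/T1 28 > Client S/T1 24 > Client R/T1 22 > Client Y/T1 21 > Client J/T2 18 > Client A/T2 14 > Client R/T2 11 > Client Y/T2 10 > Client S/T2 6.
Client J T1 at 29: fill all 25 ; 135 left.
Client A/T1 (28): +15 ; 120 left.
Client S/T1 (24): +15 ; 105 left.
Client R/T1 (22): +20 ; 85 left.
Client Y T1 at 21: fill all 15 ; 70 left.
Client J/T2 (18): +40 ; 30 left.
Client A T2 at 14: only 30 left, fill 30.
Total = 29×25 + 28×15 + 24×15 + 22×20 + 21×15 + 18×40 + 14×30 = 3400.

3400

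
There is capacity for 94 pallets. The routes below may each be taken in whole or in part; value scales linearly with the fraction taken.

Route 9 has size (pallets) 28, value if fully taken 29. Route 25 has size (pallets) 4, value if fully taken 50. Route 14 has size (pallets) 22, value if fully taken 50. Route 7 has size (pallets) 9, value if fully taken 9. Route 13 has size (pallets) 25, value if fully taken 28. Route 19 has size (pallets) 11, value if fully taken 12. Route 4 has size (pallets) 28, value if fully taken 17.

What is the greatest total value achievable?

173

Sort by value density: Route 25 50/4≈12.5, Route 14 50/22≈2.27, Route 13 28/25≈1.12, Route 19 12/11≈1.09, Route 9 29/28≈1.04, Route 7 9/9≈1, Route 4 17/28≈0.607.
All 4 pallets of Route 25 fit (value 50) ; 90 remain.
Route 14: take in full, 22 pallets for value 50 ; 68 left.
Route 13: take in full, 25 pallets for value 28 ; 43 left.
Take all of Route 19 (11 pallets, value 12) ; 32 pallets left.
All 28 pallets of Route 9 fit (value 29) ; 4 remain.
4 pallets left: a 4/9 share of Route 7 gives 9×4/9 = 4.
Total value = 173.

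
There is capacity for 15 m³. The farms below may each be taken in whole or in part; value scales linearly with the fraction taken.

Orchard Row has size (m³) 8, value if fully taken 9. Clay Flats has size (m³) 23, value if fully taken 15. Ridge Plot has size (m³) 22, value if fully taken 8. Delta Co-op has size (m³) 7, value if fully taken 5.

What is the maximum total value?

14

Sort by value density: Orchard Row 9/8≈1.12, Delta Co-op 5/7≈0.714, Clay Flats 15/23≈0.652, Ridge Plot 8/22≈0.364.
All 8 m³ of Orchard Row fit (value 9) → 7 remain.
Delta Co-op: take in full, 7 m³ for value 5 → 0 left.
Total value = 14.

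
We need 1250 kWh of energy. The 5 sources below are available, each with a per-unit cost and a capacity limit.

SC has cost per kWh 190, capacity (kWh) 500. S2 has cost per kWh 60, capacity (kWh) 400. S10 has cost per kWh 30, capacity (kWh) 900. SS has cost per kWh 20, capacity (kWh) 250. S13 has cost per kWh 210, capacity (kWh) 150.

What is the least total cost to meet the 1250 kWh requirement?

Use sources in increasing cost order.
SS (20): use full 250 → 1000 kWh to go.
Take 900 from S10 at 30 → need 100 more.
Take 100 from S2 at 60 to finish.
SC, S13: unused.
Cost = 250×20 + 900×30 + 100×60 = 38000.

38000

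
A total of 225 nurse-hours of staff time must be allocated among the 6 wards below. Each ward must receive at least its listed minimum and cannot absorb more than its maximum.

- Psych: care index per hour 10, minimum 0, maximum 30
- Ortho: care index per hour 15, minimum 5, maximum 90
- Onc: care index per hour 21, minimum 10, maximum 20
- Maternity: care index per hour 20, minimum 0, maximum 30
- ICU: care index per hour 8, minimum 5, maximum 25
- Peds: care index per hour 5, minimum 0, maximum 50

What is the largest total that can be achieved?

3020

Meeting every minimum uses 0+5+10+0+5+0 = 20 nurse-hours, leaving 205.
Order the wards by care index per hour: Onc 21 > Maternity 20 > Ortho 15 > Psych 10 > ICU 8 > Peds 5.
Onc: +10 to 20 (cap) ; 195 left.
Maternity: +30 to 30 (cap) ; 165 left.
Give Ortho 85 more to hit its cap of 90 ; 80 left.
Psych: +30 to 30 (cap) ; 50 left.
ICU takes 20 more to reach its cap of 25 ; 30 left.
Peds has room for 50 more but only 30 remain, so it gets 30.
Total = 10×30 + 15×90 + 21×20 + 20×30 + 8×25 + 5×30 = 3020.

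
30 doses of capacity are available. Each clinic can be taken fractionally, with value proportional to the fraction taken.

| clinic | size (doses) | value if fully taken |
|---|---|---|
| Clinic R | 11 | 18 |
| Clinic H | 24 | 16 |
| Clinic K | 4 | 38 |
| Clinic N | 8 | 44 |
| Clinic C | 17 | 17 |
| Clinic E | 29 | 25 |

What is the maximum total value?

Sort by value density: Clinic K 38/4≈9.5, Clinic N 44/8≈5.5, Clinic R 18/11≈1.64, Clinic C 17/17≈1, Clinic E 25/29≈0.862, Clinic H 16/24≈0.667.
Take all of Clinic K (4 doses, value 38) — 26 doses left.
Take all of Clinic N (8 doses, value 44) — 18 doses left.
All 11 doses of Clinic R fit (value 18) — 7 remain.
7 doses left: a 7/17 share of Clinic C gives 17×7/17 = 7.
Total value = 107.

107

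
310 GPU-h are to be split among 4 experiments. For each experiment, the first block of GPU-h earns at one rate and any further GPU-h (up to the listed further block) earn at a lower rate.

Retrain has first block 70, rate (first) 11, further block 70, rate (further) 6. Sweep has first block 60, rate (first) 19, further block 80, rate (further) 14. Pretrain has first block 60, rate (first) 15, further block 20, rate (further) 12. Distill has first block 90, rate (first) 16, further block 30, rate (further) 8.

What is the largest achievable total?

Rank every tier by rate: Sweep/tier1 19 > Distill/tier1 16 > Pretrain/tier1 15 > Sweep/tier2 14 > Pretrain/tier2 12 > Retrain/tier1 11 > Distill/tier2 8 > Retrain/tier2 6.
Sweep/tier1 (19): +60 → 250 left.
Distill/tier1 (16): +90 → 160 left.
Pretrain tier1 at 15: fill all 60 → 100 left.
Sweep tier2 at 14: fill all 80 → 20 left.
Pretrain/tier2 (12): +20 → 0 left.
Total = 19×60 + 16×90 + 15×60 + 14×80 + 12×20 = 4840.

4840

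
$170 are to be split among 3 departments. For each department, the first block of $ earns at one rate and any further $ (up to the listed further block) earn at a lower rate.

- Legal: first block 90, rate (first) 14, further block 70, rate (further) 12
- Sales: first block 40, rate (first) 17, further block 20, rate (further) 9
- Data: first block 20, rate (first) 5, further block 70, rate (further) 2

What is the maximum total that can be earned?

Rank every tier by rate: Sales/T1 17 > Legal/T1 14 > Legal/T2 12 > Sales/T2 9 > Data/T1 5 > Data/T2 2.
Fill Sales T1 block (40 at 17) → 130 left.
Legal T1 at 14: fill all 90 → 40 left.
Legal/T2: +40 of 70 at 12; pool empty.
Total = 17×40 + 14×90 + 12×40 = 2420.

2420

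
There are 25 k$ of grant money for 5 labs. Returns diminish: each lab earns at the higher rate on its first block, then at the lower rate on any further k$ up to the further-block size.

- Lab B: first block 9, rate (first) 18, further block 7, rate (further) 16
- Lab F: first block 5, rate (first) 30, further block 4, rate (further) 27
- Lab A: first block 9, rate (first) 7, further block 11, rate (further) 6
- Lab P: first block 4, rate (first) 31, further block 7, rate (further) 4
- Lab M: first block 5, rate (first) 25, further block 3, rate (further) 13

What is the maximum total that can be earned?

633

Treat each block as its own option and order by rate: Lab P/T1 31 > Lab F/T1 30 > Lab F/T2 27 > Lab M/T1 25 > Lab B/T1 18 > Lab B/T2 16 > Lab M/T2 13 > Lab A/T1 7 > Lab A/T2 6 > Lab P/T2 4.
Fill Lab P T1 block (4 at 31) ; 21 left.
Lab F/T1 (30): +5 ; 16 left.
Lab F/T2 (27): +4 ; 12 left.
Lab M/T1 (25): +5 ; 7 left.
7 remain; put them into Lab B T1 at 18.
Total = 31×4 + 30×5 + 27×4 + 25×5 + 18×7 = 633.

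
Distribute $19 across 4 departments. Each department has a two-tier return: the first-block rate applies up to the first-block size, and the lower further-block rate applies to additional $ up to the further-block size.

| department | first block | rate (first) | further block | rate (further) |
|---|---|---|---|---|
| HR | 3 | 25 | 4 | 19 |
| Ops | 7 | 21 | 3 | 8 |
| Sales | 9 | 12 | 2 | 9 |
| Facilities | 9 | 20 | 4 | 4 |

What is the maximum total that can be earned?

Treat each block as its own option and order by rate: HR/T1 25 > Ops/T1 21 > Facilities/T1 20 > HR/T2 19 > Sales/T1 12 > Sales/T2 9 > Ops/T2 8 > Facilities/T2 4.
HR T1 at 25: fill all 3 → 16 left.
Ops T1 at 21: fill all 7 → 9 left.
Facilities T1 at 20: fill all 9 → 0 left.
Total = 25×3 + 21×7 + 20×9 = 402.

402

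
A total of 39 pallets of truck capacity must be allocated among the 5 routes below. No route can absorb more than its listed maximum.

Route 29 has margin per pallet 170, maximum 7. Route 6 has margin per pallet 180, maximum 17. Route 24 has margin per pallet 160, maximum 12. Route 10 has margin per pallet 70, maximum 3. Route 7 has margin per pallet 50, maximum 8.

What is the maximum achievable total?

6380

Order the routes by margin per pallet: Route 6 180 > Route 29 170 > Route 24 160 > Route 10 70 > Route 7 50.
Give Route 6 17 to hit its cap of 17 → 22 left.
Give Route 29 7 to hit its cap of 7 → 15 left.
Give Route 24 12 to hit its cap of 12 → 3 left.
Route 10: +3 to 3 (cap) → 0 left.
Total = 170×7 + 180×17 + 160×12 + 70×3 = 6380.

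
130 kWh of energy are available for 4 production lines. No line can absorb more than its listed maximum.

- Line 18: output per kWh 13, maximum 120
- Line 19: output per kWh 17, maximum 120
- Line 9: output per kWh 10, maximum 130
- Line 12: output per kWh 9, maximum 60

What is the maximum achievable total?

Highest output per kWh first: Line 19 17 > Line 18 13 > Line 9 10 > Line 12 9.
Line 19 takes 120 to reach its cap of 120 — 10 left.
Only 10 left; Line 18 takes them to reach 10.
Total = 13×10 + 17×120 = 2170.

2170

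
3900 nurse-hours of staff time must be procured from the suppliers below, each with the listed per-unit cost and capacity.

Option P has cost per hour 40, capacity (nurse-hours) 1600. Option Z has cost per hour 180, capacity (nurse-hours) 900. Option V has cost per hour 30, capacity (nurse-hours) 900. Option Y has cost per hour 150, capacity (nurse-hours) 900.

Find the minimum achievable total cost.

316000

Fill from the cheapest supplier first.
Take 900 from Option V at 30 ; need 3000 more.
Option P (40): use full 1600 ; 1400 nurse-hours to go.
Take 900 from Option Y at 150 ; need 500 more.
Option Z (180): take the remaining 500 ; done.
Cost = 900×30 + 1600×40 + 900×150 + 500×180 = 316000.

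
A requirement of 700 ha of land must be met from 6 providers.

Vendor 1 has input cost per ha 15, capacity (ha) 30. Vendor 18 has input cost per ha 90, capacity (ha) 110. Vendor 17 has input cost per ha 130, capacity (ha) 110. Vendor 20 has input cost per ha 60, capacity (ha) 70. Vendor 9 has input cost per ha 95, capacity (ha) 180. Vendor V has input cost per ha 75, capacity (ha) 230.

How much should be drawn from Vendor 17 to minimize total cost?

80

Cheapest first:
Vendor 1 (15): use full 30 → 670 ha to go.
Vendor 20 (60): use full 70 → 600 ha to go.
Vendor V (75): use full 230 → 370 ha to go.
Vendor 18 at 90: take all 110 ha → 260 still needed.
Vendor 9 (95): use full 180 → 80 ha to go.
Take 80 from Vendor 17 at 130 to finish.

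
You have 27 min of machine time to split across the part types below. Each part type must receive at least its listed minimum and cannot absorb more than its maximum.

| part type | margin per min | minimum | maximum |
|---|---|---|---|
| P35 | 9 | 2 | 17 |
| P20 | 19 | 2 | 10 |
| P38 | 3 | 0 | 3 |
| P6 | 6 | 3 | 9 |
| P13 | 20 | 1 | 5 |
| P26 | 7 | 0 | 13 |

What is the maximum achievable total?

389

Meeting every minimum uses 2+2+0+3+1+0 = 8 min, leaving 19.
Order the part types by margin per min: P13 20 > P20 19 > P35 9 > P26 7 > P6 6 > P38 3.
P13: +4 to 5 (cap) ; 15 left.
Give P20 8 more to hit its cap of 10 ; 7 left.
P35: +7 (room for 15) → 9. Pool exhausted.
Total = 9×9 + 19×10 + 6×3 + 20×5 = 389.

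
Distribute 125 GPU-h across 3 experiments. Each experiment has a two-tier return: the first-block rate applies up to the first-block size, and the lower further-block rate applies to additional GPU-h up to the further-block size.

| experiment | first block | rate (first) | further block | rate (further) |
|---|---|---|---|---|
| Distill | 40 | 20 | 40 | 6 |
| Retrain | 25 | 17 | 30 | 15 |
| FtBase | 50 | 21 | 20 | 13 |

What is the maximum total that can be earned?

Rank every tier by rate: FtBase/first 21 > Distill/first 20 > Retrain/first 17 > Retrain/second 15 > FtBase/second 13 > Distill/second 6.
Fill FtBase first block (50 at 21) → 75 left.
Fill Distill first block (40 at 20) → 35 left.
Retrain first at 17: fill all 25 → 10 left.
Retrain/second: +10 of 30 at 15; pool empty.
Total = 21×50 + 20×40 + 17×25 + 15×10 = 2425.

2425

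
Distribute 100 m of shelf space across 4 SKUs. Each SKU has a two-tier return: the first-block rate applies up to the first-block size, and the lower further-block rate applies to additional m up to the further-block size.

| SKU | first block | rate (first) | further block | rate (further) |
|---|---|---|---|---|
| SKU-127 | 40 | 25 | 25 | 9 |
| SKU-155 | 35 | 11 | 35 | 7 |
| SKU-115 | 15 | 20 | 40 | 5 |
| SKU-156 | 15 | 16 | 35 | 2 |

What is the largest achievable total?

Rank every tier by rate: SKU-127/tier1 25 > SKU-115/tier1 20 > SKU-156/tier1 16 > SKU-155/tier1 11 > SKU-127/tier2 9 > SKU-155/tier2 7 > SKU-115/tier2 5 > SKU-156/tier2 2.
Fill SKU-127 tier1 block (40 at 25) ; 60 left.
SKU-115/tier1 (20): +15 ; 45 left.
SKU-156/tier1 (16): +15 ; 30 left.
SKU-155 tier1 at 11: only 30 left, fill 30.
Total = 25×40 + 20×15 + 16×15 + 11×30 = 1870.

1870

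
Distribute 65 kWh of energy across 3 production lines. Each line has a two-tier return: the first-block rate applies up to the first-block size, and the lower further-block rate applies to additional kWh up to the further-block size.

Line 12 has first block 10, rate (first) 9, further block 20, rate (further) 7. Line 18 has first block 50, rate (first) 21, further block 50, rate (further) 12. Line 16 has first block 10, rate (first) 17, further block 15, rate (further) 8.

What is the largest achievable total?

1280

Order all 6 blocks by rate: Line 18/T1 21 > Line 16/T1 17 > Line 18/T2 12 > Line 12/T1 9 > Line 16/T2 8 > Line 12/T2 7.
Line 18/T1 (21): +50 → 15 left.
Line 16 T1 at 17: fill all 10 → 5 left.
5 remain; put them into Line 18 T2 at 12.
Total = 21×50 + 17×10 + 12×5 = 1280.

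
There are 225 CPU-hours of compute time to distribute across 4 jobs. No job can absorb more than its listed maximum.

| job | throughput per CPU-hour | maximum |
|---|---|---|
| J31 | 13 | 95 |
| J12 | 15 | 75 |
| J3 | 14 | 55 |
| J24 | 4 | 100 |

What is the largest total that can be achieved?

Order the jobs by throughput per CPU-hour: J12 15 > J3 14 > J31 13 > J24 4.
J12: +75 to 75 (cap) → 150 left.
Give J3 55 to hit its cap of 55 → 95 left.
J31: +95 to 95 (cap) → 0 left.
Total = 13×95 + 15×75 + 14×55 = 3130.

3130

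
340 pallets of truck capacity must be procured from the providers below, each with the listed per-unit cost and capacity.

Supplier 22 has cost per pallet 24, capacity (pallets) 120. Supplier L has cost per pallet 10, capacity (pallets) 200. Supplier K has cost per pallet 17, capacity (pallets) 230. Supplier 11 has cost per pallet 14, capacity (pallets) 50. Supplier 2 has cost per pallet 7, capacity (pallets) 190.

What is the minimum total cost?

Use providers in increasing cost order.
Supplier 2 at 7: take all 190 pallets → 150 still needed.
Take 150 from Supplier L at 10 to finish.
Supplier 11, Supplier K, Supplier 22: unused.
Cost = 190×7 + 150×10 = 2830.

2830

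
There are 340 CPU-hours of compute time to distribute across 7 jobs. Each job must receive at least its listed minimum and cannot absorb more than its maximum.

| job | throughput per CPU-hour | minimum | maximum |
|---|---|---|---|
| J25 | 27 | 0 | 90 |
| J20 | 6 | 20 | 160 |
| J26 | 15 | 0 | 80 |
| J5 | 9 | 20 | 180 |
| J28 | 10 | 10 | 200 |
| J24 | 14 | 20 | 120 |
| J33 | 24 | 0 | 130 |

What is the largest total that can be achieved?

6980

Meeting every minimum uses 0+20+0+20+10+20+0 = 70 CPU-hours, leaving 270.
Rank by throughput per CPU-hour: J25 27 > J33 24 > J26 15 > J24 14 > J28 10 > J5 9 > J20 6.
J25 takes 90 more to reach its cap of 90 ; 180 left.
Give J33 130 more to hit its cap of 130 ; 50 left.
Only 50 left; J26 takes them to reach 50.
Total = 27×90 + 6×20 + 15×50 + 9×20 + 10×10 + 14×20 + 24×130 = 6980.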